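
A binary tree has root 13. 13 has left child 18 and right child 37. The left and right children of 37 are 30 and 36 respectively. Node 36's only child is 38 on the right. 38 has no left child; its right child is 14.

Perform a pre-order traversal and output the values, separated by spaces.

13 18 37 30 36 38 14

Pre-order visits the node, then its left subtree, then its right subtree.
Visit 13.
At 13: go left to 18.
  18 is a leaf — visit 18.
At 13: go right to 37.
  Visit 37.
  At 37: go left to 30.
    30 is a leaf — visit 30.
  At 37: go right to 36.
    Visit 36.
    At 36: no left child.
    At 36: go right to 38.
      Visit 38.
      At 38: no left child.
      At 38: go right to 14.
        14 is a leaf — visit 14.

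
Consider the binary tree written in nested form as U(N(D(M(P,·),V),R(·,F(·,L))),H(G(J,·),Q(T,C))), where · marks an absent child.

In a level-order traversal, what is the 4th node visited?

Level-order visits nodes level by level from the root, left to right within each level.
Level 0: U
Level 1: N, H
Level 2: D, R, G, Q
Level 3: M, V, F, J, T, C
Level 4: P, L
Full level-order sequence: U, N, H, D, R, G, Q, M, V, F, J, T, C, P, L.

D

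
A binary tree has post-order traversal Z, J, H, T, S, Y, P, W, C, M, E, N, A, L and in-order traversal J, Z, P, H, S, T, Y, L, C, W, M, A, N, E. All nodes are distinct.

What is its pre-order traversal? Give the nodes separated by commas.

L, P, J, Z, Y, S, H, T, A, M, C, W, N, E

The last element of post-order is the root; it splits in-order into left and right subtrees.
Root L: left subtree has 7 nodes {J, Z, P, H, S, T, Y}, right has 6 {C, W, M, A, N, E}.
  Root P: left subtree has 2 nodes {J, Z}, right has 4 {H, S, T, Y}.
    Root J: left subtree has 0 nodes { }, right has 1 {Z}.
    Root Y: left subtree has 3 nodes {H, S, T}, right has 0 { }.
      Root S: left subtree has 1 node {H}, right has 1 {T}.
  Root A: left subtree has 3 nodes {C, W, M}, right has 2 {N, E}.
    Root M: left subtree has 2 nodes {C, W}, right has 0 { }.
      Root C: left subtree has 0 nodes { }, right has 1 {W}.
    Root N: left subtree has 0 nodes { }, right has 1 {E}.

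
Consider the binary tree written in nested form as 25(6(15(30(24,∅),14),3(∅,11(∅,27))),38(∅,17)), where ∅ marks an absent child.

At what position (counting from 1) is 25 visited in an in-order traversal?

9

In-order visits the left subtree, then the node, then the right subtree.
At 25: go left to 6.
  At 6: go left to 15.
    At 15: go left to 30.
      At 30: go left to 24.
        24 is a leaf — visit 24.
      Visit 30.
      At 30: no right child.
    Visit 15.
    At 15: go right to 14.
      14 is a leaf — visit 14.
  Visit 6.
  At 6: go right to 3.
    At 3: no left child.
    Visit 3.
    At 3: go right to 11.
      At 11: no left child.
      Visit 11.
      At 11: go right to 27.
        27 is a leaf — visit 27.
Visit 25.
At 25: go right to 38.
  At 38: no left child.
  Visit 38.
  At 38: go right to 17.
    17 is a leaf — visit 17.
Full in-order sequence: 24, 30, 15, 14, 6, 3, 11, 27, 25, 38, 17.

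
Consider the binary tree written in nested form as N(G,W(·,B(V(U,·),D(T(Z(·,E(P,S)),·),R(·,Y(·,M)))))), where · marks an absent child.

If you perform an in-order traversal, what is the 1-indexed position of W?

In-order visits the left subtree, then the node, then the right subtree.
At N: go left to G.
  G is a leaf — visit G.
Visit N.
At N: go right to W.
  At W: no left child.
  Visit W.
  At W: go right to B.
    At B: go left to V.
      At V: go left to U.
        U is a leaf — visit U.
      Visit V.
      At V: no right child.
    Visit B.
    At B: go right to D.
      At D: go left to T.
        At T: go left to Z.
          At Z: no left child.
          Visit Z.
          At Z: go right to E.
            At E: go left to P.
              P is a leaf — visit P.
            Visit E.
            At E: go right to S.
              S is a leaf — visit S.
        Visit T.
        At T: no right child.
      Visit D.
      At D: go right to R.
        At R: no left child.
        Visit R.
        At R: go right to Y.
          At Y: no left child.
          Visit Y.
          At Y: go right to M.
            M is a leaf — visit M.
Full in-order sequence: G, N, W, U, V, B, Z, P, E, S, T, D, R, Y, M.

3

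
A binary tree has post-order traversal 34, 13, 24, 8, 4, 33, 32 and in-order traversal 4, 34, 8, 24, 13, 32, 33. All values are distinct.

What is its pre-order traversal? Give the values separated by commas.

32, 4, 8, 34, 24, 13, 33

The last element of post-order is the root; it splits in-order into left and right subtrees.
Root 32: left subtree has 5 nodes {4, 34, 8, 24, 13}, right has 1 {33}.
  Root 4: left subtree has 0 nodes { }, right has 4 {34, 8, 24, 13}.
    Root 8: left subtree has 1 node {34}, right has 2 {24, 13}.
      Root 24: left subtree has 0 nodes { }, right has 1 {13}.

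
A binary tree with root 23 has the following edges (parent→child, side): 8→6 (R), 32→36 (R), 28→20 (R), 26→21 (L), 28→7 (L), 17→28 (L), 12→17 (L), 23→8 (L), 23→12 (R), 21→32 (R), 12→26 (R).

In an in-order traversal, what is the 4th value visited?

In-order visits the left subtree, then the node, then the right subtree.
At 23: go left to 8.
  At 8: no left child.
  Visit 8.
  At 8: go right to 6.
    6 is a leaf — visit 6.
Visit 23.
At 23: go right to 12.
  At 12: go left to 17.
    At 17: go left to 28.
      At 28: go left to 7.
        7 is a leaf — visit 7.
      Visit 28.
      At 28: go right to 20.
        20 is a leaf — visit 20.
    Visit 17.
    At 17: no right child.
  Visit 12.
  At 12: go right to 26.
    At 26: go left to 21.
      At 21: no left child.
      Visit 21.
      At 21: go right to 32.
        At 32: no left child.
        Visit 32.
        At 32: go right to 36.
          36 is a leaf — visit 36.
    Visit 26.
    At 26: no right child.
Full in-order sequence: 8, 6, 23, 7, 28, 20, 17, 12, 21, 32, 36, 26.

7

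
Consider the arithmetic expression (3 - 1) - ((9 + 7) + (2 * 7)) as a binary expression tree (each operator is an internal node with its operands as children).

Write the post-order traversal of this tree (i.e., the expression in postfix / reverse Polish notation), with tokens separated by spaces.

3 1 - 9 7 + 2 7 * + -

Post-order on an expression tree gives postfix notation: for each operator, emit left operand, right operand, then the operator.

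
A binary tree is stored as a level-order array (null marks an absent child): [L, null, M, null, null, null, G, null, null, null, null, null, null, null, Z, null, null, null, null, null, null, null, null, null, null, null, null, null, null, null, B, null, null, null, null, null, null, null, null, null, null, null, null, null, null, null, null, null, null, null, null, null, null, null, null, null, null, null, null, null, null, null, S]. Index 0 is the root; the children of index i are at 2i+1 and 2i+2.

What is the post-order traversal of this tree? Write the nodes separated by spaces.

S B Z G M L

Post-order visits the left subtree, then the right subtree, then the node.
At L: no left child.
At L: go right to M.
  At M: no left child.
  At M: go right to G.
    At G: no left child.
    At G: go right to Z.
      At Z: no left child.
      At Z: go right to B.
        At B: no left child.
        At B: go right to S.
          S is a leaf — visit S.
        Visit B.
      Visit Z.
    Visit G.
  Visit M.
Visit L.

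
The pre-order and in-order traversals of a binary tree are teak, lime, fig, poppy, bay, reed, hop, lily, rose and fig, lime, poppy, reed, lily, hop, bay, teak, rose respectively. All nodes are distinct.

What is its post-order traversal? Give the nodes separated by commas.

The first element of pre-order is the root; it splits in-order into left and right subtrees.
Root teak: left subtree has 7 nodes {fig, lime, poppy, reed, lily, hop, bay}, right has 1 {rose}.
  Root lime: left subtree has 1 node {fig}, right has 5 {poppy, reed, lily, hop, bay}.
    Root poppy: left subtree has 0 nodes { }, right has 4 {reed, lily, hop, bay}.
      Root bay: left subtree has 3 nodes {reed, lily, hop}, right has 0 { }.
        Root reed: left subtree has 0 nodes { }, right has 2 {lily, hop}.
          Root hop: left subtree has 1 node {lily}, right has 0 { }.

fig, lily, hop, reed, bay, poppy, lime, rose, teak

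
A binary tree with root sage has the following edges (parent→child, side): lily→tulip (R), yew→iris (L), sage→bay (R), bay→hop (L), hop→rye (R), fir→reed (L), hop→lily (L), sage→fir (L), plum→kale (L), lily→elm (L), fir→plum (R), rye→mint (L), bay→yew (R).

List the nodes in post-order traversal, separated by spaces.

reed kale plum fir elm tulip lily mint rye hop iris yew bay sage

Post-order visits the left subtree, then the right subtree, then the node.
At sage: go left to fir.
  At fir: go left to reed.
    reed is a leaf — visit reed.
  At fir: go right to plum.
    At plum: go left to kale.
      kale is a leaf — visit kale.
    At plum: no right child.
    Visit plum.
  Visit fir.
At sage: go right to bay.
  At bay: go left to hop.
    At hop: go left to lily.
      At lily: go left to elm.
        elm is a leaf — visit elm.
      At lily: go right to tulip.
        tulip is a leaf — visit tulip.
      Visit lily.
    At hop: go right to rye.
      At rye: go left to mint.
        mint is a leaf — visit mint.
      At rye: no right child.
      Visit rye.
    Visit hop.
  At bay: go right to yew.
    At yew: go left to iris.
      iris is a leaf — visit iris.
    At yew: no right child.
    Visit yew.
  Visit bay.
Visit sage.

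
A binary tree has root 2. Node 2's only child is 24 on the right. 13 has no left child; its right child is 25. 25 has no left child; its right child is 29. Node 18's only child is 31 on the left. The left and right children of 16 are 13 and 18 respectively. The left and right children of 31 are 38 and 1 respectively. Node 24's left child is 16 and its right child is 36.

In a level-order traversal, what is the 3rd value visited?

Level-order visits nodes level by level from the root, left to right within each level.
Level 0: 2
Level 1: 24
Level 2: 16, 36
Level 3: 13, 18
Level 4: 25, 31
Level 5: 29, 38, 1
Full level-order sequence: 2, 24, 16, 36, 13, 18, 25, 31, 29, 38, 1.

16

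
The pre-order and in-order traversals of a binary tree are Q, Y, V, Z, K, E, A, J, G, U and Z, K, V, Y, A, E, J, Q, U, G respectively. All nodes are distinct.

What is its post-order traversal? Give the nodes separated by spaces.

K Z V A J E Y U G Q

The first element of pre-order is the root; it splits in-order into left and right subtrees.
Root Q: left subtree has 7 nodes {Z, K, V, Y, A, E, J}, right has 2 {U, G}.
  Root Y: left subtree has 3 nodes {Z, K, V}, right has 3 {A, E, J}.
    Root V: left subtree has 2 nodes {Z, K}, right has 0 { }.
      Root Z: left subtree has 0 nodes { }, right has 1 {K}.
    Root E: left subtree has 1 node {A}, right has 1 {J}.
  Root G: left subtree has 1 node {U}, right has 0 { }.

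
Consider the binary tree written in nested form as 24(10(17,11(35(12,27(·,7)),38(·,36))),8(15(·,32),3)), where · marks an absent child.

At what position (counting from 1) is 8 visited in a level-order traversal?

Level-order visits nodes level by level from the root, left to right within each level.
Level 0: 24
Level 1: 10, 8
Level 2: 17, 11, 15, 3
Level 3: 35, 38, 32
Level 4: 12, 27, 36
Level 5: 7
Full level-order sequence: 24, 10, 8, 17, 11, 15, 3, 35, 38, 32, 12, 27, 36, 7.

3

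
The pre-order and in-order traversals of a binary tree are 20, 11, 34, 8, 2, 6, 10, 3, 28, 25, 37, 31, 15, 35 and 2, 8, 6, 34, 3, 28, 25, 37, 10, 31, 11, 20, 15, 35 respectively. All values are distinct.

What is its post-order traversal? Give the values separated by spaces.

2 6 8 37 25 28 3 31 10 34 11 35 15 20

The first element of pre-order is the root; it splits in-order into left and right subtrees.
Root 20: left subtree has 11 nodes {2, 8, 6, 34, 3, 28, 25, 37, 10, 31, 11}, right has 2 {15, 35}.
  Root 11: left subtree has 10 nodes {2, 8, 6, 34, 3, 28, 25, 37, 10, 31}, right has 0 { }.
    Root 34: left subtree has 3 nodes {2, 8, 6}, right has 6 {3, 28, 25, 37, 10, 31}.
      Root 8: left subtree has 1 node {2}, right has 1 {6}.
      Root 10: left subtree has 4 nodes {3, 28, 25, 37}, right has 1 {31}.
        Root 3: left subtree has 0 nodes { }, right has 3 {28, 25, 37}.
          Root 28: left subtree has 0 nodes { }, right has 2 {25, 37}.
            Root 25: left subtree has 0 nodes { }, right has 1 {37}.
  Root 15: left subtree has 0 nodes { }, right has 1 {35}.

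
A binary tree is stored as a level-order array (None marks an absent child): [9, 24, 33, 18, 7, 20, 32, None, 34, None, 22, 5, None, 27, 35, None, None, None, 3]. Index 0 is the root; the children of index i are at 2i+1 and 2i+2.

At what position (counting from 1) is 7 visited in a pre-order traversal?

6

Pre-order visits the node, then its left subtree, then its right subtree.
Visit 9.
At 9: go left to 24.
  Visit 24.
  At 24: go left to 18.
    Visit 18.
    At 18: no left child.
    At 18: go right to 34.
      Visit 34.
      At 34: no left child.
      At 34: go right to 3.
        3 is a leaf — visit 3.
  At 24: go right to 7.
    Visit 7.
    At 7: no left child.
    At 7: go right to 22.
      22 is a leaf — visit 22.
At 9: go right to 33.
  Visit 33.
  At 33: go left to 20.
    Visit 20.
    At 20: go left to 5.
      5 is a leaf — visit 5.
    At 20: no right child.
  At 33: go right to 32.
    Visit 32.
    At 32: go left to 27.
      27 is a leaf — visit 27.
    At 32: go right to 35.
      35 is a leaf — visit 35.
Full pre-order sequence: 9, 24, 18, 34, 3, 7, 22, 33, 20, 5, 32, 27, 35.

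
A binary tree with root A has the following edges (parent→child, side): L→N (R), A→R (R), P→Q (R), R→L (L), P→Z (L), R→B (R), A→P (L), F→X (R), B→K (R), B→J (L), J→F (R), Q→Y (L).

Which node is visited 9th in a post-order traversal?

J

Post-order visits the left subtree, then the right subtree, then the node.
At A: go left to P.
  At P: go left to Z.
    Z is a leaf — visit Z.
  At P: go right to Q.
    At Q: go left to Y.
      Y is a leaf — visit Y.
    At Q: no right child.
    Visit Q.
  Visit P.
At A: go right to R.
  At R: go left to L.
    At L: no left child.
    At L: go right to N.
      N is a leaf — visit N.
    Visit L.
  At R: go right to B.
    At B: go left to J.
      At J: no left child.
      At J: go right to F.
        At F: no left child.
        At F: go right to X.
          X is a leaf — visit X.
        Visit F.
      Visit J.
    At B: go right to K.
      K is a leaf — visit K.
    Visit B.
  Visit R.
Visit A.
Full post-order sequence: Z, Y, Q, P, N, L, X, F, J, K, B, R, A.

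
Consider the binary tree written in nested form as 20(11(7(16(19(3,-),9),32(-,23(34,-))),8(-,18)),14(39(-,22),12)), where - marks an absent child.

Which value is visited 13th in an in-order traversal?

39

In-order visits the left subtree, then the node, then the right subtree.
At 20: go left to 11.
  At 11: go left to 7.
    At 7: go left to 16.
      At 16: go left to 19.
        At 19: go left to 3.
          3 is a leaf — visit 3.
        Visit 19.
        At 19: no right child.
      Visit 16.
      At 16: go right to 9.
        9 is a leaf — visit 9.
    Visit 7.
    At 7: go right to 32.
      At 32: no left child.
      Visit 32.
      At 32: go right to 23.
        At 23: go left to 34.
          34 is a leaf — visit 34.
        Visit 23.
        At 23: no right child.
  Visit 11.
  At 11: go right to 8.
    At 8: no left child.
    Visit 8.
    At 8: go right to 18.
      18 is a leaf — visit 18.
Visit 20.
At 20: go right to 14.
  At 14: go left to 39.
    At 39: no left child.
    Visit 39.
    At 39: go right to 22.
      22 is a leaf — visit 22.
  Visit 14.
  At 14: go right to 12.
    12 is a leaf — visit 12.
Full in-order sequence: 3, 19, 16, 9, 7, 32, 34, 23, 11, 8, 18, 20, 39, 22, 14, 12.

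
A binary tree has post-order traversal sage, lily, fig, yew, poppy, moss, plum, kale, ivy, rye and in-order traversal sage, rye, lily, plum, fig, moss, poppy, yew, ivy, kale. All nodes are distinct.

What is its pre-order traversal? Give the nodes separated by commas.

rye, sage, ivy, plum, lily, moss, fig, poppy, yew, kale

The last element of post-order is the root; it splits in-order into left and right subtrees.
Root rye: left subtree has 1 node {sage}, right has 8 {lily, plum, fig, moss, poppy, yew, ivy, kale}.
  Root ivy: left subtree has 6 nodes {lily, plum, fig, moss, poppy, yew}, right has 1 {kale}.
    Root plum: left subtree has 1 node {lily}, right has 4 {fig, moss, poppy, yew}.
      Root moss: left subtree has 1 node {fig}, right has 2 {poppy, yew}.
        Root poppy: left subtree has 0 nodes { }, right has 1 {yew}.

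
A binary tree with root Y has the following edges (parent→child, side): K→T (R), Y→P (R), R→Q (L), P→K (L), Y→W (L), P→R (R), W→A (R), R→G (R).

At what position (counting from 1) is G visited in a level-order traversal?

Level-order visits nodes level by level from the root, left to right within each level.
Level 0: Y
Level 1: W, P
Level 2: A, K, R
Level 3: T, Q, G
Full level-order sequence: Y, W, P, A, K, R, T, Q, G.

9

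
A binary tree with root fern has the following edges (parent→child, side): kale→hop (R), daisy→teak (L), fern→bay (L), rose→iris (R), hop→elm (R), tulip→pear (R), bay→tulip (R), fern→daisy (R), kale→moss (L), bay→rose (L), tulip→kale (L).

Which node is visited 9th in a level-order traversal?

Level-order visits nodes level by level from the root, left to right within each level.
Level 0: fern
Level 1: bay, daisy
Level 2: rose, tulip, teak
Level 3: iris, kale, pear
Level 4: moss, hop
Level 5: elm
Full level-order sequence: fern, bay, daisy, rose, tulip, teak, iris, kale, pear, moss, hop, elm.

pear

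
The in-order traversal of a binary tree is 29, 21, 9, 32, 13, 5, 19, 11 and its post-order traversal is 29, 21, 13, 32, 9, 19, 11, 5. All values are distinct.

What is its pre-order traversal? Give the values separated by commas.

The last element of post-order is the root; it splits in-order into left and right subtrees.
Root 5: left subtree has 5 nodes {29, 21, 9, 32, 13}, right has 2 {19, 11}.
  Root 9: left subtree has 2 nodes {29, 21}, right has 2 {32, 13}.
    Root 21: left subtree has 1 node {29}, right has 0 { }.
    Root 32: left subtree has 0 nodes { }, right has 1 {13}.
  Root 11: left subtree has 1 node {19}, right has 0 { }.

5, 9, 21, 29, 32, 13, 11, 19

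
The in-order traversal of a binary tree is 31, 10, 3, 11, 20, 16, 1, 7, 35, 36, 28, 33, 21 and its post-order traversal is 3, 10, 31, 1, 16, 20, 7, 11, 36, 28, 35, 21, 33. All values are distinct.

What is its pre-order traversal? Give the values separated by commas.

The last element of post-order is the root; it splits in-order into left and right subtrees.
Root 33: left subtree has 11 nodes {31, 10, 3, 11, 20, 16, 1, 7, 35, 36, 28}, right has 1 {21}.
  Root 35: left subtree has 8 nodes {31, 10, 3, 11, 20, 16, 1, 7}, right has 2 {36, 28}.
    Root 11: left subtree has 3 nodes {31, 10, 3}, right has 4 {20, 16, 1, 7}.
      Root 31: left subtree has 0 nodes { }, right has 2 {10, 3}.
        Root 10: left subtree has 0 nodes { }, right has 1 {3}.
      Root 7: left subtree has 3 nodes {20, 16, 1}, right has 0 { }.
        Root 20: left subtree has 0 nodes { }, right has 2 {16, 1}.
          Root 16: left subtree has 0 nodes { }, right has 1 {1}.
    Root 28: left subtree has 1 node {36}, right has 0 { }.

33, 35, 11, 31, 10, 3, 7, 20, 16, 1, 28, 36, 21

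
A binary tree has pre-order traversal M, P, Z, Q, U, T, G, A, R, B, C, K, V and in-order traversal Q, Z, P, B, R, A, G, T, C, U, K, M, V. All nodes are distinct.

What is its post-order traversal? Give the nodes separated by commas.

The first element of pre-order is the root; it splits in-order into left and right subtrees.
Root M: left subtree has 11 nodes {Q, Z, P, B, R, A, G, T, C, U, K}, right has 1 {V}.
  Root P: left subtree has 2 nodes {Q, Z}, right has 8 {B, R, A, G, T, C, U, K}.
    Root Z: left subtree has 1 node {Q}, right has 0 { }.
    Root U: left subtree has 6 nodes {B, R, A, G, T, C}, right has 1 {K}.
      Root T: left subtree has 4 nodes {B, R, A, G}, right has 1 {C}.
        Root G: left subtree has 3 nodes {B, R, A}, right has 0 { }.
          Root A: left subtree has 2 nodes {B, R}, right has 0 { }.
            Root R: left subtree has 1 node {B}, right has 0 { }.

Q, Z, B, R, A, G, C, T, K, U, P, V, M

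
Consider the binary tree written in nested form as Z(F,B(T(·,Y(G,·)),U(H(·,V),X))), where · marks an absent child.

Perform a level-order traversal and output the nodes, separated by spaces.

Level-order visits nodes level by level from the root, left to right within each level.
Level 0: Z
Level 1: F, B
Level 2: T, U
Level 3: Y, H, X
Level 4: G, V

Z F B T U Y H X G V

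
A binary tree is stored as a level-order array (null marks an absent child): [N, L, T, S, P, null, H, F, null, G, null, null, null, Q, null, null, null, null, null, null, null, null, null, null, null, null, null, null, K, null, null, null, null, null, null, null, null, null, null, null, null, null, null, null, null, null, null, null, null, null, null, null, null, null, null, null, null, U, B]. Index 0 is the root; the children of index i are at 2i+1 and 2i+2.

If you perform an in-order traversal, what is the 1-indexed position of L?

3

In-order visits the left subtree, then the node, then the right subtree.
At N: go left to L.
  At L: go left to S.
    At S: go left to F.
      F is a leaf — visit F.
    Visit S.
    At S: no right child.
  Visit L.
  At L: go right to P.
    At P: go left to G.
      G is a leaf — visit G.
    Visit P.
    At P: no right child.
Visit N.
At N: go right to T.
  At T: no left child.
  Visit T.
  At T: go right to H.
    At H: go left to Q.
      At Q: no left child.
      Visit Q.
      At Q: go right to K.
        At K: go left to U.
          U is a leaf — visit U.
        Visit K.
        At K: go right to B.
          B is a leaf — visit B.
    Visit H.
    At H: no right child.
Full in-order sequence: F, S, L, G, P, N, T, Q, U, K, B, H.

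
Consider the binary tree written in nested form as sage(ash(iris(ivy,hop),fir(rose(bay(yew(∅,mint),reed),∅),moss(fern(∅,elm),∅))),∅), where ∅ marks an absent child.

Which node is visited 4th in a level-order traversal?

Level-order visits nodes level by level from the root, left to right within each level.
Level 0: sage
Level 1: ash
Level 2: iris, fir
Level 3: ivy, hop, rose, moss
Level 4: bay, fern
Level 5: yew, reed, elm
Level 6: mint
Full level-order sequence: sage, ash, iris, fir, ivy, hop, rose, moss, bay, fern, yew, reed, elm, mint.

fir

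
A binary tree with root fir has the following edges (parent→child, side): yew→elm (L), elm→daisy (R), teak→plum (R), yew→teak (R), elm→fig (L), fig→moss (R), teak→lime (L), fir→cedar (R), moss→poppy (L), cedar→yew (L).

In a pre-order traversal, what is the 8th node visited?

daisy

Pre-order visits the node, then its left subtree, then its right subtree.
Visit fir.
At fir: no left child.
At fir: go right to cedar.
  Visit cedar.
  At cedar: go left to yew.
    Visit yew.
    At yew: go left to elm.
      Visit elm.
      At elm: go left to fig.
        Visit fig.
        At fig: no left child.
        At fig: go right to moss.
          Visit moss.
          At moss: go left to poppy.
            poppy is a leaf — visit poppy.
          At moss: no right child.
      At elm: go right to daisy.
        daisy is a leaf — visit daisy.
    At yew: go right to teak.
      Visit teak.
      At teak: go left to lime.
        lime is a leaf — visit lime.
      At teak: go right to plum.
        plum is a leaf — visit plum.
  At cedar: no right child.
Full pre-order sequence: fir, cedar, yew, elm, fig, moss, poppy, daisy, teak, lime, plum.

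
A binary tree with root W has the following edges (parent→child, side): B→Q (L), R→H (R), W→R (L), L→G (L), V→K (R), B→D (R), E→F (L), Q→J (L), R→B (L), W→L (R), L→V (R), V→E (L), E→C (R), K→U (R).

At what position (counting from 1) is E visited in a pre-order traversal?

11

Pre-order visits the node, then its left subtree, then its right subtree.
Visit W.
At W: go left to R.
  Visit R.
  At R: go left to B.
    Visit B.
    At B: go left to Q.
      Visit Q.
      At Q: go left to J.
        J is a leaf — visit J.
      At Q: no right child.
    At B: go right to D.
      D is a leaf — visit D.
  At R: go right to H.
    H is a leaf — visit H.
At W: go right to L.
  Visit L.
  At L: go left to G.
    G is a leaf — visit G.
  At L: go right to V.
    Visit V.
    At V: go left to E.
      Visit E.
      At E: go left to F.
        F is a leaf — visit F.
      At E: go right to C.
        C is a leaf — visit C.
    At V: go right to K.
      Visit K.
      At K: no left child.
      At K: go right to U.
        U is a leaf — visit U.
Full pre-order sequence: W, R, B, Q, J, D, H, L, G, V, E, F, C, K, U.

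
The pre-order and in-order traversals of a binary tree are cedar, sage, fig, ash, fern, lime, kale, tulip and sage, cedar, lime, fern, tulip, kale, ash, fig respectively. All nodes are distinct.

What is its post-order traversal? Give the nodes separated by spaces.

sage lime tulip kale fern ash fig cedar

The first element of pre-order is the root; it splits in-order into left and right subtrees.
Root cedar: left subtree has 1 node {sage}, right has 6 {lime, fern, tulip, kale, ash, fig}.
  Root fig: left subtree has 5 nodes {lime, fern, tulip, kale, ash}, right has 0 { }.
    Root ash: left subtree has 4 nodes {lime, fern, tulip, kale}, right has 0 { }.
      Root fern: left subtree has 1 node {lime}, right has 2 {tulip, kale}.
        Root kale: left subtree has 1 node {tulip}, right has 0 { }.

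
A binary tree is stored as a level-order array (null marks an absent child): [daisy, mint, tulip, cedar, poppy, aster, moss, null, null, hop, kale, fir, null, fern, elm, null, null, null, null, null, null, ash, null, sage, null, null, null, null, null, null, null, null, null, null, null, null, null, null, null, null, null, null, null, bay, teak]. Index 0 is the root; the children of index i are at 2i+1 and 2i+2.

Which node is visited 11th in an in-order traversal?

fir

In-order visits the left subtree, then the node, then the right subtree.
At daisy: go left to mint.
  At mint: go left to cedar.
    cedar is a leaf — visit cedar.
  Visit mint.
  At mint: go right to poppy.
    At poppy: go left to hop.
      hop is a leaf — visit hop.
    Visit poppy.
    At poppy: go right to kale.
      At kale: go left to ash.
        At ash: go left to bay.
          bay is a leaf — visit bay.
        Visit ash.
        At ash: go right to teak.
          teak is a leaf — visit teak.
      Visit kale.
      At kale: no right child.
Visit daisy.
At daisy: go right to tulip.
  At tulip: go left to aster.
    At aster: go left to fir.
      At fir: go left to sage.
        sage is a leaf — visit sage.
      Visit fir.
      At fir: no right child.
    Visit aster.
    At aster: no right child.
  Visit tulip.
  At tulip: go right to moss.
    At moss: go left to fern.
      fern is a leaf — visit fern.
    Visit moss.
    At moss: go right to elm.
      elm is a leaf — visit elm.
Full in-order sequence: cedar, mint, hop, poppy, bay, ash, teak, kale, daisy, sage, fir, aster, tulip, fern, moss, elm.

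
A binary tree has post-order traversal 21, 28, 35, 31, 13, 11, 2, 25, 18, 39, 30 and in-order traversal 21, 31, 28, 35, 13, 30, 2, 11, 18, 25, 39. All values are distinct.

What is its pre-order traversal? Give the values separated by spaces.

The last element of post-order is the root; it splits in-order into left and right subtrees.
Root 30: left subtree has 5 nodes {21, 31, 28, 35, 13}, right has 5 {2, 11, 18, 25, 39}.
  Root 13: left subtree has 4 nodes {21, 31, 28, 35}, right has 0 { }.
    Root 31: left subtree has 1 node {21}, right has 2 {28, 35}.
      Root 35: left subtree has 1 node {28}, right has 0 { }.
  Root 39: left subtree has 4 nodes {2, 11, 18, 25}, right has 0 { }.
    Root 18: left subtree has 2 nodes {2, 11}, right has 1 {25}.
      Root 2: left subtree has 0 nodes { }, right has 1 {11}.

30 13 31 21 35 28 39 18 2 11 25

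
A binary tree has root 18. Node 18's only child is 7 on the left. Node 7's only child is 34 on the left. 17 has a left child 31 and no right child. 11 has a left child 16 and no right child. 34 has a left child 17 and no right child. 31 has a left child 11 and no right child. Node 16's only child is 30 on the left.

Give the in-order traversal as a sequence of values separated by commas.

In-order visits the left subtree, then the node, then the right subtree.
At 18: go left to 7.
  At 7: go left to 34.
    At 34: go left to 17.
      At 17: go left to 31.
        At 31: go left to 11.
          At 11: go left to 16.
            At 16: go left to 30.
              30 is a leaf — visit 30.
            Visit 16.
            At 16: no right child.
          Visit 11.
          At 11: no right child.
        Visit 31.
        At 31: no right child.
      Visit 17.
      At 17: no right child.
    Visit 34.
    At 34: no right child.
  Visit 7.
  At 7: no right child.
Visit 18.
At 18: no right child.

30, 16, 11, 31, 17, 34, 7, 18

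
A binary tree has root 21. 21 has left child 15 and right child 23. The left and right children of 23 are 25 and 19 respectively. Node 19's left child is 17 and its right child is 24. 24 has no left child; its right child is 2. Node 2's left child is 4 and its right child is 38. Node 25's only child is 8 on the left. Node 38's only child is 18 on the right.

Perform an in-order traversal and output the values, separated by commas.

15, 21, 8, 25, 23, 17, 19, 24, 4, 2, 38, 18

In-order visits the left subtree, then the node, then the right subtree.
At 21: go left to 15.
  15 is a leaf — visit 15.
Visit 21.
At 21: go right to 23.
  At 23: go left to 25.
    At 25: go left to 8.
      8 is a leaf — visit 8.
    Visit 25.
    At 25: no right child.
  Visit 23.
  At 23: go right to 19.
    At 19: go left to 17.
      17 is a leaf — visit 17.
    Visit 19.
    At 19: go right to 24.
      At 24: no left child.
      Visit 24.
      At 24: go right to 2.
        At 2: go left to 4.
          4 is a leaf — visit 4.
        Visit 2.
        At 2: go right to 38.
          At 38: no left child.
          Visit 38.
          At 38: go right to 18.
            18 is a leaf — visit 18.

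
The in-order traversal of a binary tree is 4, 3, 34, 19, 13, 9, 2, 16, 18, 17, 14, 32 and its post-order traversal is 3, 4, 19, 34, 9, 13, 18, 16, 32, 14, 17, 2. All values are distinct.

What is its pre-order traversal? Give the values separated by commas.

2, 13, 34, 4, 3, 19, 9, 17, 16, 18, 14, 32

The last element of post-order is the root; it splits in-order into left and right subtrees.
Root 2: left subtree has 6 nodes {4, 3, 34, 19, 13, 9}, right has 5 {16, 18, 17, 14, 32}.
  Root 13: left subtree has 4 nodes {4, 3, 34, 19}, right has 1 {9}.
    Root 34: left subtree has 2 nodes {4, 3}, right has 1 {19}.
      Root 4: left subtree has 0 nodes { }, right has 1 {3}.
  Root 17: left subtree has 2 nodes {16, 18}, right has 2 {14, 32}.
    Root 16: left subtree has 0 nodes { }, right has 1 {18}.
    Root 14: left subtree has 0 nodes { }, right has 1 {32}.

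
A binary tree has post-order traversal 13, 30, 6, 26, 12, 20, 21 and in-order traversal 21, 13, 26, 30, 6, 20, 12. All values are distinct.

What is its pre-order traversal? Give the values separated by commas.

The last element of post-order is the root; it splits in-order into left and right subtrees.
Root 21: left subtree has 0 nodes { }, right has 6 {13, 26, 30, 6, 20, 12}.
  Root 20: left subtree has 4 nodes {13, 26, 30, 6}, right has 1 {12}.
    Root 26: left subtree has 1 node {13}, right has 2 {30, 6}.
      Root 6: left subtree has 1 node {30}, right has 0 { }.

21, 20, 26, 13, 6, 30, 12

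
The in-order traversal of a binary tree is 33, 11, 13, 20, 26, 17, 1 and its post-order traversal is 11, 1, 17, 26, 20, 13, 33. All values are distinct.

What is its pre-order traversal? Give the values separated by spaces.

The last element of post-order is the root; it splits in-order into left and right subtrees.
Root 33: left subtree has 0 nodes { }, right has 6 {11, 13, 20, 26, 17, 1}.
  Root 13: left subtree has 1 node {11}, right has 4 {20, 26, 17, 1}.
    Root 20: left subtree has 0 nodes { }, right has 3 {26, 17, 1}.
      Root 26: left subtree has 0 nodes { }, right has 2 {17, 1}.
        Root 17: left subtree has 0 nodes { }, right has 1 {1}.

33 13 11 20 26 17 1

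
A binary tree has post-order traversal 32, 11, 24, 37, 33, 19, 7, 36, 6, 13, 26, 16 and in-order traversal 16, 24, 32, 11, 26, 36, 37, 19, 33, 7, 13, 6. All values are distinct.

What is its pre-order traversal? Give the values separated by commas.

The last element of post-order is the root; it splits in-order into left and right subtrees.
Root 16: left subtree has 0 nodes { }, right has 11 {24, 32, 11, 26, 36, 37, 19, 33, 7, 13, 6}.
  Root 26: left subtree has 3 nodes {24, 32, 11}, right has 7 {36, 37, 19, 33, 7, 13, 6}.
    Root 24: left subtree has 0 nodes { }, right has 2 {32, 11}.
      Root 11: left subtree has 1 node {32}, right has 0 { }.
    Root 13: left subtree has 5 nodes {36, 37, 19, 33, 7}, right has 1 {6}.
      Root 36: left subtree has 0 nodes { }, right has 4 {37, 19, 33, 7}.
        Root 7: left subtree has 3 nodes {37, 19, 33}, right has 0 { }.
          Root 19: left subtree has 1 node {37}, right has 1 {33}.

16, 26, 24, 11, 32, 13, 36, 7, 19, 37, 33, 6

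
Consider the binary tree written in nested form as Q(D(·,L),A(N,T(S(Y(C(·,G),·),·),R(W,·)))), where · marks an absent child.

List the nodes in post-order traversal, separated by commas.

L, D, N, G, C, Y, S, W, R, T, A, Q

Post-order visits the left subtree, then the right subtree, then the node.
At Q: go left to D.
  At D: no left child.
  At D: go right to L.
    L is a leaf — visit L.
  Visit D.
At Q: go right to A.
  At A: go left to N.
    N is a leaf — visit N.
  At A: go right to T.
    At T: go left to S.
      At S: go left to Y.
        At Y: go left to C.
          At C: no left child.
          At C: go right to G.
            G is a leaf — visit G.
          Visit C.
        At Y: no right child.
        Visit Y.
      At S: no right child.
      Visit S.
    At T: go right to R.
      At R: go left to W.
        W is a leaf — visit W.
      At R: no right child.
      Visit R.
    Visit T.
  Visit A.
Visit Q.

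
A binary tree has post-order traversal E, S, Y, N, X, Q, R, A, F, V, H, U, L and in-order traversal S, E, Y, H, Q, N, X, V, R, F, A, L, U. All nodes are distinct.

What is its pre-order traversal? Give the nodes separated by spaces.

L H Y S E V Q X N F R A U

The last element of post-order is the root; it splits in-order into left and right subtrees.
Root L: left subtree has 11 nodes {S, E, Y, H, Q, N, X, V, R, F, A}, right has 1 {U}.
  Root H: left subtree has 3 nodes {S, E, Y}, right has 7 {Q, N, X, V, R, F, A}.
    Root Y: left subtree has 2 nodes {S, E}, right has 0 { }.
      Root S: left subtree has 0 nodes { }, right has 1 {E}.
    Root V: left subtree has 3 nodes {Q, N, X}, right has 3 {R, F, A}.
      Root Q: left subtree has 0 nodes { }, right has 2 {N, X}.
        Root X: left subtree has 1 node {N}, right has 0 { }.
      Root F: left subtree has 1 node {R}, right has 1 {A}.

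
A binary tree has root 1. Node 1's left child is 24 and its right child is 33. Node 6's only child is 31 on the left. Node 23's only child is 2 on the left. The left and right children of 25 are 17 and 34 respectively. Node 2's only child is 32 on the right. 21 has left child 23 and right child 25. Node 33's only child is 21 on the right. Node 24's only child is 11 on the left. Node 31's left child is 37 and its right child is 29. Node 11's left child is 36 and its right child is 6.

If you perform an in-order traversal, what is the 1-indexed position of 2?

In-order visits the left subtree, then the node, then the right subtree.
At 1: go left to 24.
  At 24: go left to 11.
    At 11: go left to 36.
      36 is a leaf — visit 36.
    Visit 11.
    At 11: go right to 6.
      At 6: go left to 31.
        At 31: go left to 37.
          37 is a leaf — visit 37.
        Visit 31.
        At 31: go right to 29.
          29 is a leaf — visit 29.
      Visit 6.
      At 6: no right child.
  Visit 24.
  At 24: no right child.
Visit 1.
At 1: go right to 33.
  At 33: no left child.
  Visit 33.
  At 33: go right to 21.
    At 21: go left to 23.
      At 23: go left to 2.
        At 2: no left child.
        Visit 2.
        At 2: go right to 32.
          32 is a leaf — visit 32.
      Visit 23.
      At 23: no right child.
    Visit 21.
    At 21: go right to 25.
      At 25: go left to 17.
        17 is a leaf — visit 17.
      Visit 25.
      At 25: go right to 34.
        34 is a leaf — visit 34.
Full in-order sequence: 36, 11, 37, 31, 29, 6, 24, 1, 33, 2, 32, 23, 21, 17, 25, 34.

10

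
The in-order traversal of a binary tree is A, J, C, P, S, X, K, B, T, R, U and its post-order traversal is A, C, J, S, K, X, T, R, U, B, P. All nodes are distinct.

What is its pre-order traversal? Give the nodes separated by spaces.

The last element of post-order is the root; it splits in-order into left and right subtrees.
Root P: left subtree has 3 nodes {A, J, C}, right has 7 {S, X, K, B, T, R, U}.
  Root J: left subtree has 1 node {A}, right has 1 {C}.
  Root B: left subtree has 3 nodes {S, X, K}, right has 3 {T, R, U}.
    Root X: left subtree has 1 node {S}, right has 1 {K}.
    Root U: left subtree has 2 nodes {T, R}, right has 0 { }.
      Root R: left subtree has 1 node {T}, right has 0 { }.

P J A C B X S K U R T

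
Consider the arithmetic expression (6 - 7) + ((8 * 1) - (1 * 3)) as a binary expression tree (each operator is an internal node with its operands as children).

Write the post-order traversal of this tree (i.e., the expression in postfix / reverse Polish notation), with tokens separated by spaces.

6 7 - 8 1 * 1 3 * - +

Post-order on an expression tree gives postfix notation: for each operator, emit left operand, right operand, then the operator.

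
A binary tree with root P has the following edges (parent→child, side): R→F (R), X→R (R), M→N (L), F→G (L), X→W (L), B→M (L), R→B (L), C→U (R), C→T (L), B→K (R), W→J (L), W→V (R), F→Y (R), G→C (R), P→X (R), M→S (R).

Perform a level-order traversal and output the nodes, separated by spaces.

P X W R J V B F M K G Y N S C T U

Level-order visits nodes level by level from the root, left to right within each level.
Level 0: P
Level 1: X
Level 2: W, R
Level 3: J, V, B, F
Level 4: M, K, G, Y
Level 5: N, S, C
Level 6: T, U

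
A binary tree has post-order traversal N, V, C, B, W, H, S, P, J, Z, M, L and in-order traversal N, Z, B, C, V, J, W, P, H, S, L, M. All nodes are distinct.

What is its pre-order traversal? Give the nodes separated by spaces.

The last element of post-order is the root; it splits in-order into left and right subtrees.
Root L: left subtree has 10 nodes {N, Z, B, C, V, J, W, P, H, S}, right has 1 {M}.
  Root Z: left subtree has 1 node {N}, right has 8 {B, C, V, J, W, P, H, S}.
    Root J: left subtree has 3 nodes {B, C, V}, right has 4 {W, P, H, S}.
      Root B: left subtree has 0 nodes { }, right has 2 {C, V}.
        Root C: left subtree has 0 nodes { }, right has 1 {V}.
      Root P: left subtree has 1 node {W}, right has 2 {H, S}.
        Root S: left subtree has 1 node {H}, right has 0 { }.

L Z N J B C V P W S H M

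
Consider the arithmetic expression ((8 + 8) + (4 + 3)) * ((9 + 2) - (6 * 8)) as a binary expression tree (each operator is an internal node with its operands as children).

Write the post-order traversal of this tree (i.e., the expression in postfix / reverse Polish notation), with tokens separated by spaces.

8 8 + 4 3 + + 9 2 + 6 8 * - *

Post-order on an expression tree gives postfix notation: for each operator, emit left operand, right operand, then the operator.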